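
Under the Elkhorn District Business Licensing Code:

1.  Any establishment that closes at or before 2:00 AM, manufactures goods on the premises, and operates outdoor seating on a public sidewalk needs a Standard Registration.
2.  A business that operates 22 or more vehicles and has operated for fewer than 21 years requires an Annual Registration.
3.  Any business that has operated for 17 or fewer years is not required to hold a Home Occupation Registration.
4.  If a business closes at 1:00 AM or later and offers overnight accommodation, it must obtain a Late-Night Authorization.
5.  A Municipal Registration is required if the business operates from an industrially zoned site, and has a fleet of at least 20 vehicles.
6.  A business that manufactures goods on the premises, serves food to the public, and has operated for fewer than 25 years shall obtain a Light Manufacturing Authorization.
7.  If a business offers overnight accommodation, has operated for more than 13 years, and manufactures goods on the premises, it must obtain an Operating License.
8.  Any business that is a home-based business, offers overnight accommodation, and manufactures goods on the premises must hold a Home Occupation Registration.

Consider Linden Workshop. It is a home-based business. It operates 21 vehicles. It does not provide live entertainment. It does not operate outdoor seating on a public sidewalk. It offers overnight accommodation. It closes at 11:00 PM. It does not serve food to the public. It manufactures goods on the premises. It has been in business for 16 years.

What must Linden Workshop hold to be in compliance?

1. closes 11:00 PM, at/before 2:00 AM; manufactures goods on the premises; does not operate outdoor seating on a public sidewalk → Standard Registration not required.
2. vehicles 21 < 22; years in business 16 < 21 → Annual Registration not required.
3. years in business 16 ≤ 17 → exempt from Home Occupation Registration.
4. closes 11:00 PM, at/before 1:00 AM; offers overnight accommodation → Late-Night Authorization not required.
5. is a home-based business (not: operates from an industrially zoned site); vehicles 21 ≥ 20 → Municipal Registration not required.
6. manufactures goods on the premises; does not serve food to the public; years in business 16 < 25 → Light Manufacturing Authorization not required.
7. offers overnight accommodation; years in business 16 > 13; manufactures goods on the premises → Operating License required.
8. is a home-based business; offers overnight accommodation; manufactures goods on the premises → Home Occupation Registration required.

Operating License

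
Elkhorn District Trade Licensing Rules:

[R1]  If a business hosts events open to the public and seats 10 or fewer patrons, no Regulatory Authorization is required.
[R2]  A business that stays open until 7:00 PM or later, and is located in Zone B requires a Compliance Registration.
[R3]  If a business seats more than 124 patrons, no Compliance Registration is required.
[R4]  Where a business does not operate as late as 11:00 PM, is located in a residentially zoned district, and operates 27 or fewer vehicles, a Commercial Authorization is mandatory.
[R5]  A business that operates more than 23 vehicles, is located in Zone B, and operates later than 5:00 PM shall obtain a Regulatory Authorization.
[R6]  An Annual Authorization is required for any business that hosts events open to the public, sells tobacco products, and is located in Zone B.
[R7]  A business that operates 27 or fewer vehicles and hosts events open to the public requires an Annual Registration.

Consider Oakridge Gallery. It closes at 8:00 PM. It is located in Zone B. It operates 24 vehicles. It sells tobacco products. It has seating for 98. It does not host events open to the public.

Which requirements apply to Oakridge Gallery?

[R1] does not host events open to the public; seating 98 > 10 → Regulatory Authorization exemption does not apply.
[R2] closes 8:00 PM, after 7:00 PM; is located in Zone B → Compliance Registration required.
[R3] seating 98 ≤ 124 → Compliance Registration exemption does not apply.
[R4] closes 8:00 PM, at/before 11:00 PM; is located in Zone B (not: is located in a residentially zoned district); vehicles 24 ≤ 27 → Commercial Authorization not required.
[R5] vehicles 24 > 23; is located in Zone B; closes 8:00 PM, after 5:00 PM → Regulatory Authorization required.
[R6] does not host events open to the public; sells tobacco products; is located in Zone B → Annual Authorization not required.
[R7] vehicles 24 ≤ 27; does not host events open to the public → Annual Registration not required.

Compliance Registration, Regulatory Authorization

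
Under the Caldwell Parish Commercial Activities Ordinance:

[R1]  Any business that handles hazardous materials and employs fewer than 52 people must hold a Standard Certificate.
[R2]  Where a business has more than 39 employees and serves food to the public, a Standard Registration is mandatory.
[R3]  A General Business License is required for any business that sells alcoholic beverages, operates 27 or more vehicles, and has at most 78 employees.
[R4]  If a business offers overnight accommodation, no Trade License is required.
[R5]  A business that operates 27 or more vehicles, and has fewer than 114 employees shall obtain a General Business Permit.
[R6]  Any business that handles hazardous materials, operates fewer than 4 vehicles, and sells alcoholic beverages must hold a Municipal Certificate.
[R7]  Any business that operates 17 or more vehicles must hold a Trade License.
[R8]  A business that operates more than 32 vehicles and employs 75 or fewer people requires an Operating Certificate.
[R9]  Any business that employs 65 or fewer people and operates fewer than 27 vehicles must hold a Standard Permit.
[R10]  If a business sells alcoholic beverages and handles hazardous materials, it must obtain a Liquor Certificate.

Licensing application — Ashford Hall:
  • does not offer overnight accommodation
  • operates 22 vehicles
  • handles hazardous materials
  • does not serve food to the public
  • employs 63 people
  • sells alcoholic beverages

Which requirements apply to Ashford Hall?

[R1] handles hazardous materials; employees 63 ≥ 52 → Standard Certificate not required.
[R2] employees 63 > 39; does not serve food to the public → Standard Registration not required.
[R3] sells alcoholic beverages; vehicles 22 < 27; employees 63 ≤ 78 → General Business License not required.
[R4] does not offer overnight accommodation → Trade License exemption does not apply.
[R5] vehicles 22 < 27; employees 63 < 114 → General Business Permit not required.
[R6] handles hazardous materials; vehicles 22 ≥ 4; sells alcoholic beverages → Municipal Certificate not required.
[R7] vehicles 22 ≥ 17 → Trade License required.
[R8] vehicles 22 ≤ 32; employees 63 ≤ 75 → Operating Certificate not required.
[R9] employees 63 ≤ 65; vehicles 22 < 27 → Standard Permit required.
[R10] sells alcoholic beverages; handles hazardous materials → Liquor Certificate required.

Liquor Certificate, Standard Permit, Trade License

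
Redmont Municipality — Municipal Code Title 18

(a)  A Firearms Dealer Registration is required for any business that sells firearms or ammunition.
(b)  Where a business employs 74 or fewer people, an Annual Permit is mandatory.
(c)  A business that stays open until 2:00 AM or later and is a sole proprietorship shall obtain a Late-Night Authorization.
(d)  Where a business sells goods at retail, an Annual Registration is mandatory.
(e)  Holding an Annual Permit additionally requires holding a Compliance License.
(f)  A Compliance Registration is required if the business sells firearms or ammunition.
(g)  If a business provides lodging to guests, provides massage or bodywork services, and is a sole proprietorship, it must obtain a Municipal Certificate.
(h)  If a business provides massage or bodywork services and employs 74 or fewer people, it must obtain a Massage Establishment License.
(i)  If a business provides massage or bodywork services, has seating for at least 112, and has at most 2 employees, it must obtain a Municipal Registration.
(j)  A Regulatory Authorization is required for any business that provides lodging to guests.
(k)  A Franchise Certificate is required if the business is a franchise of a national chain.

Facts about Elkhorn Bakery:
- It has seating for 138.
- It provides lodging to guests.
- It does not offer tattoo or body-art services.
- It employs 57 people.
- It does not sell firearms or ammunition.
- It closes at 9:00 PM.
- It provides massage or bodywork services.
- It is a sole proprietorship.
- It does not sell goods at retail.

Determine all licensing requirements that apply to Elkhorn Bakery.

Annual Permit, Compliance License, Massage Establishment License, Municipal Certificate, Regulatory Authorization

(a) does not sell firearms or ammunition → Firearms Dealer Registration not required.
(b) employees 57 ≤ 74 → Annual Permit required.
(c) closes 9:00 PM, at/before 2:00 AM; is a sole proprietorship → Late-Night Authorization not required.
(d) does not sell goods at retail → Annual Registration not required.
(e) Annual Permit is required → Compliance License also required.
(f) does not sell firearms or ammunition → Compliance Registration not required.
(g) provides lodging to guests; provides massage or bodywork services; is a sole proprietorship → Municipal Certificate required.
(h) provides massage or bodywork services; employees 57 ≤ 74 → Massage Establishment License required.
(i) provides massage or bodywork services; seating 138 ≥ 112; employees 57 > 2 → Municipal Registration not required.
(j) provides lodging to guests → Regulatory Authorization required.
(k) is a sole proprietorship (not: is a franchise of a national chain) → Franchise Certificate not required.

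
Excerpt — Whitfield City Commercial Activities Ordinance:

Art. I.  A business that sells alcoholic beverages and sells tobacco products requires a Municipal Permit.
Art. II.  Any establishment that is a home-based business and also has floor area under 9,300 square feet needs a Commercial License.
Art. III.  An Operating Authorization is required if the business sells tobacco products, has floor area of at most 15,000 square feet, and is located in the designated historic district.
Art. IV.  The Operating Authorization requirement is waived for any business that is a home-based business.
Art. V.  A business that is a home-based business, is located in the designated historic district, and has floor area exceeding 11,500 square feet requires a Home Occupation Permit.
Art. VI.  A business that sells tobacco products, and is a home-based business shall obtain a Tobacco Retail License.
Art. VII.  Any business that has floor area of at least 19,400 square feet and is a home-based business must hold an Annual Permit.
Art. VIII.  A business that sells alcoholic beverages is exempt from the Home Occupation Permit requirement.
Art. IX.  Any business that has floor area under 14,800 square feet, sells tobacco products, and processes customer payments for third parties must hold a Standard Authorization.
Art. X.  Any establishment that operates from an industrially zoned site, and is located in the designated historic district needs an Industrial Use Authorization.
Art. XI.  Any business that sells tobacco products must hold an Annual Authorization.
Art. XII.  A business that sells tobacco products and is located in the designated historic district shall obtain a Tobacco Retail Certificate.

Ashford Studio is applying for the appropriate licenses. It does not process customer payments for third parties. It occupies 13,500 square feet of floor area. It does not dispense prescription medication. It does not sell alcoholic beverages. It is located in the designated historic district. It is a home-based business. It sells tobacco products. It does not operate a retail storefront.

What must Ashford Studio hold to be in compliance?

Art. I. does not sell alcoholic beverages; sells tobacco products → Municipal Permit not required.
Art. II. is a home-based business; floor area 13,500 square feet ≥ 9,300 square feet → Commercial License not required.
Art. III. sells tobacco products; floor area 13,500 square feet ≤ 15,000 square feet; is located in the designated historic district → Operating Authorization required.
Art. IV. is a home-based business → exempt from Operating Authorization.
Art. V. is a home-based business; is located in the designated historic district; floor area 13,500 square feet > 11,500 square feet → Home Occupation Permit required.
Art. VI. sells tobacco products; is a home-based business → Tobacco Retail License required.
Art. VII. floor area 13,500 square feet < 19,400 square feet; is a home-based business → Annual Permit not required.
Art. VIII. does not sell alcoholic beverages → Home Occupation Permit exemption does not apply.
Art. IX. floor area 13,500 square feet < 14,800 square feet; sells tobacco products; does not process customer payments for third parties → Standard Authorization not required.
Art. X. is a home-based business (not: operates from an industrially zoned site); is located in the designated historic district → Industrial Use Authorization not required.
Art. XI. sells tobacco products → Annual Authorization required.
Art. XII. sells tobacco products; is located in the designated historic district → Tobacco Retail Certificate required.

Annual Authorization, Home Occupation Permit, Tobacco Retail Certificate, Tobacco Retail License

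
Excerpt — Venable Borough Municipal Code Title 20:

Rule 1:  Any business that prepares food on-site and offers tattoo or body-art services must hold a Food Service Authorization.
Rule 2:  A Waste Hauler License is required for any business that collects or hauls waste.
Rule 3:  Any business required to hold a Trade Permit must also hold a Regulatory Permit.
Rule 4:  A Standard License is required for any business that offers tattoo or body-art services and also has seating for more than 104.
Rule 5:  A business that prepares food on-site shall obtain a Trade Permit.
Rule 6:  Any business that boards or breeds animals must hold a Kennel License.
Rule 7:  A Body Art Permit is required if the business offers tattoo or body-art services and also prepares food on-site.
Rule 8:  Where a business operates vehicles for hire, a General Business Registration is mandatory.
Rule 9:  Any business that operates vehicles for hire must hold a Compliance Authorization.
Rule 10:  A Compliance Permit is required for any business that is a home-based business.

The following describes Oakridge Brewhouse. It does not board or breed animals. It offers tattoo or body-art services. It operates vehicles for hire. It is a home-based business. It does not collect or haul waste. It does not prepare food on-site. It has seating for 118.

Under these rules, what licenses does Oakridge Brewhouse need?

Rule 1: does not prepare food on-site; offers tattoo or body-art services → Food Service Authorization not required.
Rule 2: does not collect or haul waste → Waste Hauler License not required.
Rule 3: Trade Permit is not required → no effect.
Rule 4: offers tattoo or body-art services; seating 118 > 104 → Standard License required.
Rule 5: does not prepare food on-site → Trade Permit not required.
Rule 6: does not board or breed animals → Kennel License not required.
Rule 7: offers tattoo or body-art services; does not prepare food on-site → Body Art Permit not required.
Rule 8: operates vehicles for hire → General Business Registration required.
Rule 9: operates vehicles for hire → Compliance Authorization required.
Rule 10: is a home-based business → Compliance Permit required.

Compliance Authorization, Compliance Permit, General Business Registration, Standard License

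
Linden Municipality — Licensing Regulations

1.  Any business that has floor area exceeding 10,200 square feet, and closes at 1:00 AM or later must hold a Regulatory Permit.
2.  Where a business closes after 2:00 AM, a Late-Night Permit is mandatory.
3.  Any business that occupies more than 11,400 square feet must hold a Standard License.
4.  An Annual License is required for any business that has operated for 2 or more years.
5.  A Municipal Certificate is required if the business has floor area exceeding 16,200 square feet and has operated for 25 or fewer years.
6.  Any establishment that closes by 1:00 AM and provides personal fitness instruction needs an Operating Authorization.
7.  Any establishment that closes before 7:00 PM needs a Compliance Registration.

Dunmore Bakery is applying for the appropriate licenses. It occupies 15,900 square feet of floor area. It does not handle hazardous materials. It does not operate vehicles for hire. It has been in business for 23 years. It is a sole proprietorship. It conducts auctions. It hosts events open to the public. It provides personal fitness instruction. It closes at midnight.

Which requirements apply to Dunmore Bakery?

1. floor area 15,900 square feet > 10,200 square feet; closes midnight, at/before 1:00 AM → Regulatory Permit not required.
2. closes midnight, at/before 2:00 AM → Late-Night Permit not required.
3. floor area 15,900 square feet > 11,400 square feet → Standard License required.
4. years in business 23 ≥ 2 → Annual License required.
5. floor area 15,900 square feet ≤ 16,200 square feet; years in business 23 ≤ 25 → Municipal Certificate not required.
6. closes midnight, at/before 1:00 AM; provides personal fitness instruction → Operating Authorization required.
7. closes midnight, after 7:00 PM → Compliance Registration not required.

Annual License, Operating Authorization, Standard License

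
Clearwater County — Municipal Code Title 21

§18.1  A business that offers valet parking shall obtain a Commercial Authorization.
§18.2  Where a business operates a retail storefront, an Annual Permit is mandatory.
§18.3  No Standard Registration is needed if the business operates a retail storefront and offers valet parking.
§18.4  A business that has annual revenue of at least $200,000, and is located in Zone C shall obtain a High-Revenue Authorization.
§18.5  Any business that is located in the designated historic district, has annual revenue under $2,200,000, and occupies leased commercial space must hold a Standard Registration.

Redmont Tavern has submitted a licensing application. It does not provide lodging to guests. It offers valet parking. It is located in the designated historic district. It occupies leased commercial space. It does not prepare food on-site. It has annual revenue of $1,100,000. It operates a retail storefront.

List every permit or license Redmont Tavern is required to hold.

§18.1 offers valet parking → Commercial Authorization required.
§18.2 operates a retail storefront → Annual Permit required.
§18.3 operates a retail storefront; offers valet parking → exempt from Standard Registration.
§18.4 revenue $1,100,000 ≥ $200,000; is located in the designated historic district (not: is located in Zone C) → High-Revenue Authorization not required.
§18.5 is located in the designated historic district; revenue $1,100,000 < $2,200,000; occupies leased commercial space → Standard Registration required.

Annual Permit, Commercial Authorization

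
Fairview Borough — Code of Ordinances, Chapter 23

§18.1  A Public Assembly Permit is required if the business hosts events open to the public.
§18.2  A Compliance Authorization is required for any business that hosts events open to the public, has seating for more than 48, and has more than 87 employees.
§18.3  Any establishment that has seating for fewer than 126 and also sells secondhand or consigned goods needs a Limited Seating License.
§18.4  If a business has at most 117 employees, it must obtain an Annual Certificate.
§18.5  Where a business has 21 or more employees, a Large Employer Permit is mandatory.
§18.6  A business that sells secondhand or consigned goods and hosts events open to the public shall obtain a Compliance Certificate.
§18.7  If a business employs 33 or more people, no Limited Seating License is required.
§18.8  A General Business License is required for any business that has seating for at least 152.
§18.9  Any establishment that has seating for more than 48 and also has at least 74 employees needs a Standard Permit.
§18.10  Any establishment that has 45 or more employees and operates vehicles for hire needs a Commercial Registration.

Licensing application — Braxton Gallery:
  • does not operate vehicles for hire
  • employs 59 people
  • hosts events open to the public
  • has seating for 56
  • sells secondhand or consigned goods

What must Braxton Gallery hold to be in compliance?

Annual Certificate, Compliance Certificate, Large Employer Permit, Public Assembly Permit

§18.1 hosts events open to the public → Public Assembly Permit required.
§18.2 hosts events open to the public; seating 56 > 48; employees 59 ≤ 87 → Compliance Authorization not required.
§18.3 seating 56 < 126; sells secondhand or consigned goods → Limited Seating License required.
§18.4 employees 59 ≤ 117 → Annual Certificate required.
§18.5 employees 59 ≥ 21 → Large Employer Permit required.
§18.6 sells secondhand or consigned goods; hosts events open to the public → Compliance Certificate required.
§18.7 employees 59 ≥ 33 → exempt from Limited Seating License.
§18.8 seating 56 < 152 → General Business License not required.
§18.9 seating 56 > 48; employees 59 < 74 → Standard Permit not required.
§18.10 employees 59 ≥ 45; does not operate vehicles for hire → Commercial Registration not required.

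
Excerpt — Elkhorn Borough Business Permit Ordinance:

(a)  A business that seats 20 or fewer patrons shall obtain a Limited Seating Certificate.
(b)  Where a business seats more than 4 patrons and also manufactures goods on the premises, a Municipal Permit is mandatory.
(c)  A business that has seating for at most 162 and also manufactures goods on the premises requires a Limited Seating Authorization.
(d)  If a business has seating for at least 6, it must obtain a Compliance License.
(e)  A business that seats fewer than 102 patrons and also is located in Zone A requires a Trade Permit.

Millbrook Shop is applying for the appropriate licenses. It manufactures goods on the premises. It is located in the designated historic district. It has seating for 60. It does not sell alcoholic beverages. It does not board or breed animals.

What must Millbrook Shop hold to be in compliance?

(a) seating 60 > 20 → Limited Seating Certificate not required.
(b) seating 60 > 4; manufactures goods on the premises → Municipal Permit required.
(c) seating 60 ≤ 162; manufactures goods on the premises → Limited Seating Authorization required.
(d) seating 60 ≥ 6 → Compliance License required.
(e) seating 60 < 102; is located in the designated historic district (not: is located in Zone A) → Trade Permit not required.

Compliance License, Limited Seating Authorization, Municipal Permit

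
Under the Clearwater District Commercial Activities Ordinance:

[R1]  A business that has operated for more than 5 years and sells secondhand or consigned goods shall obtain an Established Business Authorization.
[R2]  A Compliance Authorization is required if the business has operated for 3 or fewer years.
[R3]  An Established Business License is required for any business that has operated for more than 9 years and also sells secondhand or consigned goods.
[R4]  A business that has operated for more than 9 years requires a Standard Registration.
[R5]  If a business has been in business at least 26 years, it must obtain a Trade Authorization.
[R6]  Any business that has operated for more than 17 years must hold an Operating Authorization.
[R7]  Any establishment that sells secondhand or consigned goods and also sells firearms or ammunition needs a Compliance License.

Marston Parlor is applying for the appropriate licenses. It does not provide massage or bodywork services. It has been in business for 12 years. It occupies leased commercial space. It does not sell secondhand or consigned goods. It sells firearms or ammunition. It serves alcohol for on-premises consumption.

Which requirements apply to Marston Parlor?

[R1] years in business 12 > 5; does not sell secondhand or consigned goods → Established Business Authorization not required.
[R2] years in business 12 > 3 → Compliance Authorization not required.
[R3] years in business 12 > 9; does not sell secondhand or consigned goods → Established Business License not required.
[R4] years in business 12 > 9 → Standard Registration required.
[R5] years in business 12 < 26 → Trade Authorization not required.
[R6] years in business 12 ≤ 17 → Operating Authorization not required.
[R7] does not sell secondhand or consigned goods; sells firearms or ammunition → Compliance License not required.

Standard Registration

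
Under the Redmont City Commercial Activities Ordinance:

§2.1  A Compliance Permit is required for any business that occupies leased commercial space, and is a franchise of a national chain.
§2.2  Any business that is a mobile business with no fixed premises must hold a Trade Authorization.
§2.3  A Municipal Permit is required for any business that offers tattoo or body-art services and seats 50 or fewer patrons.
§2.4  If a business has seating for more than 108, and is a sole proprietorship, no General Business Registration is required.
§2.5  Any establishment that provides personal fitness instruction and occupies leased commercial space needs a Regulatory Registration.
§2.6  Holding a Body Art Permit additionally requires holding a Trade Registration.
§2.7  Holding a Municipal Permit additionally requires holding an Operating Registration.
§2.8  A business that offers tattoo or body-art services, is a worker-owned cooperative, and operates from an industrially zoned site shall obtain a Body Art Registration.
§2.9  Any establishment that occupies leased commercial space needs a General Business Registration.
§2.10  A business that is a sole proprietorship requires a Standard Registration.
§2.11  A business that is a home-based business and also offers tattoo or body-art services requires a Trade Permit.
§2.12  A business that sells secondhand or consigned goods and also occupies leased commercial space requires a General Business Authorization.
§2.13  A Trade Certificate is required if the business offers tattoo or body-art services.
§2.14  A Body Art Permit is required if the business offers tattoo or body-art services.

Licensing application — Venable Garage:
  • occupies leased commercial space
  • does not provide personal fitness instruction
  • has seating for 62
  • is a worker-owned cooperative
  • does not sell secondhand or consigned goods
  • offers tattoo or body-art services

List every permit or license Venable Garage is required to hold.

Body Art Permit, General Business Registration, Trade Certificate, Trade Registration

§2.1 occupies leased commercial space; is a worker-owned cooperative (not: is a franchise of a national chain) → Compliance Permit not required.
§2.2 occupies leased commercial space (not: is a mobile business with no fixed premises) → Trade Authorization not required.
§2.3 offers tattoo or body-art services; seating 62 > 50 → Municipal Permit not required.
§2.4 seating 62 ≤ 108; is a worker-owned cooperative (not: is a sole proprietorship) → General Business Registration exemption does not apply.
§2.5 does not provide personal fitness instruction; occupies leased commercial space → Regulatory Registration not required.
§2.6 Body Art Permit is required → Trade Registration also required.
§2.7 Municipal Permit is not required → no effect.
§2.8 offers tattoo or body-art services; is a worker-owned cooperative; occupies leased commercial space (not: operates from an industrially zoned site) → Body Art Registration not required.
§2.9 occupies leased commercial space → General Business Registration required.
§2.10 is a worker-owned cooperative (not: is a sole proprietorship) → Standard Registration not required.
§2.11 occupies leased commercial space (not: is a home-based business); offers tattoo or body-art services → Trade Permit not required.
§2.12 does not sell secondhand or consigned goods; occupies leased commercial space → General Business Authorization not required.
§2.13 offers tattoo or body-art services → Trade Certificate required.
§2.14 offers tattoo or body-art services → Body Art Permit required.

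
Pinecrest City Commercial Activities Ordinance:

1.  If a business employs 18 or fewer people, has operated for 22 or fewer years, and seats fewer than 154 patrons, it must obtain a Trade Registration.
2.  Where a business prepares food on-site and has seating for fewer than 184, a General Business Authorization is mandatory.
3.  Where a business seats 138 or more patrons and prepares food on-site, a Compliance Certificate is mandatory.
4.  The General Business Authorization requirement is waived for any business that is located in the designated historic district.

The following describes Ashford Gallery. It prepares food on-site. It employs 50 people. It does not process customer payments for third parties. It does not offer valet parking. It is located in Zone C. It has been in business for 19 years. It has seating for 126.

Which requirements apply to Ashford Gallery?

1. employees 50 > 18; years in business 19 ≤ 22; seating 126 < 154 → Trade Registration not required.
2. prepares food on-site; seating 126 < 184 → General Business Authorization required.
3. seating 126 < 138; prepares food on-site → Compliance Certificate not required.
4. is located in Zone C (not: is located in the designated historic district) → General Business Authorization exemption does not apply.

General Business Authorization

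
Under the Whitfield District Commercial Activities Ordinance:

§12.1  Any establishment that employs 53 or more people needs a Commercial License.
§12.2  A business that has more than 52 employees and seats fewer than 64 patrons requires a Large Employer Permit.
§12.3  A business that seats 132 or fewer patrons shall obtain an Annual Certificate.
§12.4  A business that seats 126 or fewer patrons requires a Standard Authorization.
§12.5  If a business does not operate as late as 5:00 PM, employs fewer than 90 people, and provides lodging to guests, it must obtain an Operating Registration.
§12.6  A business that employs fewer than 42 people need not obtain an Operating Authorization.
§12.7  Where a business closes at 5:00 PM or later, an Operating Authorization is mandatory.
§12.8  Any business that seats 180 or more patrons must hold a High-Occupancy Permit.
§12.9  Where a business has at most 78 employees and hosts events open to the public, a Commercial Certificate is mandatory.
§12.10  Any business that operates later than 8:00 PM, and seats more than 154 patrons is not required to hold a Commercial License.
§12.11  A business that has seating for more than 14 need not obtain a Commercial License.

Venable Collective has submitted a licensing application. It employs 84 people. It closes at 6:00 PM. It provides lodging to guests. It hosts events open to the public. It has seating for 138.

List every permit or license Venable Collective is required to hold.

Operating Authorization

§12.1 employees 84 ≥ 53 → Commercial License required.
§12.2 employees 84 > 52; seating 138 ≥ 64 → Large Employer Permit not required.
§12.3 seating 138 > 132 → Annual Certificate not required.
§12.4 seating 138 > 126 → Standard Authorization not required.
§12.5 closes 6:00 PM, after 5:00 PM; employees 84 < 90; provides lodging to guests → Operating Registration not required.
§12.6 employees 84 ≥ 42 → Operating Authorization exemption does not apply.
§12.7 closes 6:00 PM, after 5:00 PM → Operating Authorization required.
§12.8 seating 138 < 180 → High-Occupancy Permit not required.
§12.9 employees 84 > 78; hosts events open to the public → Commercial Certificate not required.
§12.10 closes 6:00 PM, at/before 8:00 PM; seating 138 ≤ 154 → Commercial License exemption does not apply.
§12.11 seating 138 > 14 → exempt from Commercial License.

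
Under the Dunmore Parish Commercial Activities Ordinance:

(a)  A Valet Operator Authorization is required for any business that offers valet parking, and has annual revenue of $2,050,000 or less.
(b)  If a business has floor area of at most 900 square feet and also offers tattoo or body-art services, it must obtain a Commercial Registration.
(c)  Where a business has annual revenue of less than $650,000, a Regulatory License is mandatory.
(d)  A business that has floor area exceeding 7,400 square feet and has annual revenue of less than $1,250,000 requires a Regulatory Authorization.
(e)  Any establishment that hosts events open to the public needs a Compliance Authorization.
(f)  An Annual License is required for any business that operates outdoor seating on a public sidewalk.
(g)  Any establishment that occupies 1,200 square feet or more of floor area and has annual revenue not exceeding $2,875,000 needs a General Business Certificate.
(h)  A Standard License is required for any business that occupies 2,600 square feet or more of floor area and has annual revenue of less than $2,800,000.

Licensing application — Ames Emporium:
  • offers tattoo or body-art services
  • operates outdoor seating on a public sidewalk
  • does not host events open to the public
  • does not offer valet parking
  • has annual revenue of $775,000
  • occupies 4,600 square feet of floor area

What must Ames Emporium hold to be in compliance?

Annual License, General Business Certificate, Standard License

(a) does not offer valet parking; revenue $775,000 ≤ $2,050,000 → Valet Operator Authorization not required.
(b) floor area 4,600 square feet > 900 square feet; offers tattoo or body-art services → Commercial Registration not required.
(c) revenue $775,000 ≥ $650,000 → Regulatory License not required.
(d) floor area 4,600 square feet ≤ 7,400 square feet; revenue $775,000 < $1,250,000 → Regulatory Authorization not required.
(e) does not host events open to the public → Compliance Authorization not required.
(f) operates outdoor seating on a public sidewalk → Annual License required.
(g) floor area 4,600 square feet ≥ 1,200 square feet; revenue $775,000 ≤ $2,875,000 → General Business Certificate required.
(h) floor area 4,600 square feet ≥ 2,600 square feet; revenue $775,000 < $2,800,000 → Standard License required.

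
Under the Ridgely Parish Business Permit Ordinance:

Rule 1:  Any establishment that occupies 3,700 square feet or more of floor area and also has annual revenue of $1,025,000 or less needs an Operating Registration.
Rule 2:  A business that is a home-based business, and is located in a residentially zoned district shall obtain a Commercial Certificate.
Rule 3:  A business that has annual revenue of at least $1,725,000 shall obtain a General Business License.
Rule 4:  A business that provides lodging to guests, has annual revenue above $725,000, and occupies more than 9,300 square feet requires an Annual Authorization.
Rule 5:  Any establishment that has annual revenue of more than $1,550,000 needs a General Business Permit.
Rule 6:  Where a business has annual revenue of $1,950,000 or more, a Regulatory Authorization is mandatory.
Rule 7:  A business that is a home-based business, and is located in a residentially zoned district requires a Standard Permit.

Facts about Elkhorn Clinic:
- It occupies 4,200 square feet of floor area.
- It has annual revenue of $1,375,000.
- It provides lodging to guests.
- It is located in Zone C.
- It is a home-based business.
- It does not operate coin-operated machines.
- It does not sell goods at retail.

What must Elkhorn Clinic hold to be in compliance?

None

Rule 1: floor area 4,200 square feet ≥ 3,700 square feet; revenue $1,375,000 > $1,025,000 → Operating Registration not required.
Rule 2: is a home-based business; is located in Zone C (not: is located in a residentially zoned district) → Commercial Certificate not required.
Rule 3: revenue $1,375,000 < $1,725,000 → General Business License not required.
Rule 4: provides lodging to guests; revenue $1,375,000 > $725,000; floor area 4,200 square feet ≤ 9,300 square feet → Annual Authorization not required.
Rule 5: revenue $1,375,000 ≤ $1,550,000 → General Business Permit not required.
Rule 6: revenue $1,375,000 < $1,950,000 → Regulatory Authorization not required.
Rule 7: is a home-based business; is located in Zone C (not: is located in a residentially zoned district) → Standard Permit not required.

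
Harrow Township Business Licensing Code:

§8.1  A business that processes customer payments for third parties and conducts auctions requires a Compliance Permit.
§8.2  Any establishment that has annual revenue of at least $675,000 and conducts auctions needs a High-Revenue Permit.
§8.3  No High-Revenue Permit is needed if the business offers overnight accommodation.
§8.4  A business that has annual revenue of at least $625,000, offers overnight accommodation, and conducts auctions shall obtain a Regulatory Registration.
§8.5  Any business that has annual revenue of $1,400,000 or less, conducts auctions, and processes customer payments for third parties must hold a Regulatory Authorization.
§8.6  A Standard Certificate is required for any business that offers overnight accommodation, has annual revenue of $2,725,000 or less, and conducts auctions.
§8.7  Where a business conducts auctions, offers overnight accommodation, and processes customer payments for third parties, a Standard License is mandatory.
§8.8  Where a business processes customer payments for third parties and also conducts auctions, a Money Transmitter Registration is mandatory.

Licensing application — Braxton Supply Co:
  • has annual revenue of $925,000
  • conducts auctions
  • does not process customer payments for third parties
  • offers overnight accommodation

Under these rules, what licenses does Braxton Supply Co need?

Regulatory Registration, Standard Certificate

§8.1 does not process customer payments for third parties; conducts auctions → Compliance Permit not required.
§8.2 revenue $925,000 ≥ $675,000; conducts auctions → High-Revenue Permit required.
§8.3 offers overnight accommodation → exempt from High-Revenue Permit.
§8.4 revenue $925,000 ≥ $625,000; offers overnight accommodation; conducts auctions → Regulatory Registration required.
§8.5 revenue $925,000 ≤ $1,400,000; conducts auctions; does not process customer payments for third parties → Regulatory Authorization not required.
§8.6 offers overnight accommodation; revenue $925,000 ≤ $2,725,000; conducts auctions → Standard Certificate required.
§8.7 conducts auctions; offers overnight accommodation; does not process customer payments for third parties → Standard License not required.
§8.8 does not process customer payments for third parties; conducts auctions → Money Transmitter Registration not required.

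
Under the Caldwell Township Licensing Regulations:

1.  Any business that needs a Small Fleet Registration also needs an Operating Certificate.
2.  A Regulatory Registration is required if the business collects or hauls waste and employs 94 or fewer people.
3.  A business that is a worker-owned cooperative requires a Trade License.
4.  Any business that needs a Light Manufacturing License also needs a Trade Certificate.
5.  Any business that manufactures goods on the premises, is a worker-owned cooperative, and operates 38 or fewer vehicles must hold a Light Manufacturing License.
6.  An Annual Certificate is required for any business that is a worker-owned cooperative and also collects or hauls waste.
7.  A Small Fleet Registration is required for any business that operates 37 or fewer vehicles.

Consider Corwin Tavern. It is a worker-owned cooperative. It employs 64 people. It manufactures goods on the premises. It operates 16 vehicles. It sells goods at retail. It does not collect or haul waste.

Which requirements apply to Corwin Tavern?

Light Manufacturing License, Operating Certificate, Small Fleet Registration, Trade Certificate, Trade License

1. Small Fleet Registration is required → Operating Certificate also required.
2. does not collect or haul waste; employees 64 ≤ 94 → Regulatory Registration not required.
3. is a worker-owned cooperative → Trade License required.
4. Light Manufacturing License is required → Trade Certificate also required.
5. manufactures goods on the premises; is a worker-owned cooperative; vehicles 16 ≤ 38 → Light Manufacturing License required.
6. is a worker-owned cooperative; does not collect or haul waste → Annual Certificate not required.
7. vehicles 16 ≤ 37 → Small Fleet Registration required.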